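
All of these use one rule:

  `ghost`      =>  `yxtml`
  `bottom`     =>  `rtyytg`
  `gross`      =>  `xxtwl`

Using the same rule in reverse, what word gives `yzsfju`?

peanut

The output letters match the input read backwards, each shifted +5: ghost reversed is tsohg. Read the word backwards and shift each letter +5.
Reversing it on yzsfju: shift back: y−5=t, z−5=u, s−5=n, f−5=a, j−5=e, u−5=p → tunaep; then reverse → peanut.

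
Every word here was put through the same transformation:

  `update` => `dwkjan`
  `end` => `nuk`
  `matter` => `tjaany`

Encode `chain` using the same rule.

jojru

The shift depends on letter class: consonant p→w is +7, but vowel u→d is +9. The rule splits by letter class: vowels +9, consonants +7.
On chain: c(cons)+7=j, h(cons)+7=o, a(vowel)+9=j, i(vowel)+9=r, n(cons)+7=u.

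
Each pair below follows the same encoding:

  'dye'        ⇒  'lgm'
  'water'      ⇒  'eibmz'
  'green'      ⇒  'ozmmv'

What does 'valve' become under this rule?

Compare letters: d→l is +8, y→g is +8, e→m is +8 — a constant shift. Each letter is shifted forward by 8 in the alphabet (a Caesar shift of +8).
On valve: v+8=d, a+8=i, l+8=t, v+8=d, e+8=m.

ditdm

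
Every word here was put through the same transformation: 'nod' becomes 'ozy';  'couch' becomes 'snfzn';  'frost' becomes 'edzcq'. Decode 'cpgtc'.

The output letters match the input read backwards, each shifted +11: nod reversed is don. The word is reversed, then every letter is shifted forward by 11.
Decoding cpgtc: shift back: c−11=r, p−11=e, g−11=v, t−11=i, c−11=r → revir; then reverse → river.

river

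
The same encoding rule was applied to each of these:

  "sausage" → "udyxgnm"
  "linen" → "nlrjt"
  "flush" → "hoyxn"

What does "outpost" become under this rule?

qxxuuzb

Each letter shifts forward by (position + 2), i.e. 2, 3, 4, … — the shift grows by one for each successive letter.
Applying it to outpost: o+2=q, u+3=x, t+4=x, p+5=u, o+6=u, s+7=z, t+8=b.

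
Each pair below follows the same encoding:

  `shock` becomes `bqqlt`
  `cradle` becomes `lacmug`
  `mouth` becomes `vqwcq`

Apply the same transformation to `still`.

The shift depends on letter class: consonant s→b is +9, but vowel o→q is +2. Two shifts are in play — +2 for a/e/i/o/u, +9 for every other letter.
For still: s(cons)+9=b, t(cons)+9=c, i(vowel)+2=k, l(cons)+9=u, l(cons)+9=u.

bckuu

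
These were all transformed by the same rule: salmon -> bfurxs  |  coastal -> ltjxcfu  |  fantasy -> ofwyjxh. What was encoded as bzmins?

It's a Vigenère-style cipher with numeric key [9,5]: position i shifts by key[i mod 2].
Reversing it on bzmins: b−9=s, z−5=u, m−9=d, i−5=d, n−9=e, s−5=n.

sudden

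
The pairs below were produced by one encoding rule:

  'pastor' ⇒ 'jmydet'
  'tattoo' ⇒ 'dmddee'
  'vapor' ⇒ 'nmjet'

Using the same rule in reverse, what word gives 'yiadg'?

Each letter's alphabet position (a=0..z=25) is mapped through 5·x+12 mod 26 — an affine cipher.
Decoding yiadg: y(24)→21·(24−12)≡18=s; i(8)→21·(8−12)≡20=u; a(0)→21·(0−12)≡8=i; d(3)→21·(3−12)≡19=t; g(6)→21·(6−12)≡4=e (all mod 26).

suite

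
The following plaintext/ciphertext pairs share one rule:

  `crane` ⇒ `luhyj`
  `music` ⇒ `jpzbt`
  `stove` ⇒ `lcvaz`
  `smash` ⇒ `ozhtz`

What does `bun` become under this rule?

The output letters match the input read backwards, each shifted +7: crane reversed is enarc. Read the word backwards and shift each letter +7.
Applying it to bun: reverse → nub; then shift: n+7=u, u+7=b, b+7=i.

ubi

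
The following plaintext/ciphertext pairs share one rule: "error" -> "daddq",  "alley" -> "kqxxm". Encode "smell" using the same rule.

xxqye

The output letters match the input read backwards, each shifted +12: error reversed is rorre. Read the word backwards and shift each letter +12.
Applying it to smell: reverse → llems; then shift: l+12=x, l+12=x, e+12=q, m+12=y, s+12=e.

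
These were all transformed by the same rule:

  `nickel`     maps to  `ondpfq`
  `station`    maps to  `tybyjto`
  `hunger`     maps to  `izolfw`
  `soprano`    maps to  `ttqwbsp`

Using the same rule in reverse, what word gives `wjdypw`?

Shifts by position in nickel: pos 0: n→o (+1), pos 1: i→n (+5), pos 2: c→d (+1), pos 3: k→p (+5) — repeating every 2. It's a Vigenère-style cipher with numeric key [1,5]: position i shifts by key[i mod 2].
Undoing it on wjdypw: w−1=v, j−5=e, d−1=c, y−5=t, p−1=o, w−5=r.

vector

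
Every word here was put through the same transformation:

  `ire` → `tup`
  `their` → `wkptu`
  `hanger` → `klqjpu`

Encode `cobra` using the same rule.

The shift depends on letter class: consonant r→u is +3, but vowel i→t is +11. Two shifts are in play — +11 for a/e/i/o/u, +3 for every other letter.
For cobra: c(cons)+3=f, o(vowel)+11=z, b(cons)+3=e, r(cons)+3=u, a(vowel)+11=l.

fzeul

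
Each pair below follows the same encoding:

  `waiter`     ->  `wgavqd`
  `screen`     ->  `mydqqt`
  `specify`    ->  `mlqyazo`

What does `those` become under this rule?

vrcmq

w(22)→w(22) and a(0)→g(6) fit y≡9x+6 (mod 26); the inverse of 9 mod 26 is 3. This is an affine cipher: with a=0,…,z=25, each position x becomes (9x+6) mod 26.
Applying it to those: t(19)→9·19+6≡21=v; h(7)→9·7+6≡17=r; o(14)→9·14+6≡2=c; s(18)→9·18+6≡12=m; e(4)→9·4+6≡16=q (all mod 26).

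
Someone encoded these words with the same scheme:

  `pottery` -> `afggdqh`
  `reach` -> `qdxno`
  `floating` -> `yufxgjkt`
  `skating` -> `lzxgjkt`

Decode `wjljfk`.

Each letter's alphabet position (a=0..z=25) is mapped through 21·x+23 mod 26 — an affine cipher.
Reversing it on wjljfk: w(22)→5·(22−23)≡21=v; j(9)→5·(9−23)≡8=i; l(11)→5·(11−23)≡18=s; j(9)→5·(9−23)≡8=i; f(5)→5·(5−23)≡14=o; k(10)→5·(10−23)≡13=n (all mod 26).

vision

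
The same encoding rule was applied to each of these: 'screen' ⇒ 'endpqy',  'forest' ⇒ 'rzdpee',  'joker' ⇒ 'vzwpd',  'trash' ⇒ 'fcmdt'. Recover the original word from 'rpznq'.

It's a Vigenère-style cipher with numeric key [12,11]: position i shifts by key[i mod 2].
Undoing it on rpznq: r−12=f, p−11=e, z−12=n, n−11=c, q−12=e.

fence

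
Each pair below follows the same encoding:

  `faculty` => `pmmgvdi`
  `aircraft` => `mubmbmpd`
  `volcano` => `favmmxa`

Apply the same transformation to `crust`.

The shift depends on letter class: consonant f→p is +10, but vowel a→m is +12. Vowels shift forward by 12 and consonants shift forward by 10.
For crust: c(cons)+10=m, r(cons)+10=b, u(vowel)+12=g, s(cons)+10=c, t(cons)+10=d.

mbgcd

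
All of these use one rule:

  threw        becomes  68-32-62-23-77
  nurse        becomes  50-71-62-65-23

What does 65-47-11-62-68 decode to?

smart

t(#20)→68 and h(#8)→32: differences scale by 3, so n = 3·pos + 8. Each letter becomes 3×(its alphabet position, a=1..z=26) + 8.
Decoding 65-47-11-62-68: 65→(65−8)÷3=19=s, 47→(47−8)÷3=13=m, 11→(11−8)÷3=1=a, 62→(62−8)÷3=18=r, 68→(68−8)÷3=20=t.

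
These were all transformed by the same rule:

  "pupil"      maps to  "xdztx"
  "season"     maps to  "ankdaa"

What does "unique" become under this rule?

In pupil: p→x is +8, u→d is +9, p→z is +10, i→t is +11 — the shift increases by 1 each position. Letter i (0-indexed) is shifted by i+8, so successive shifts are 8, 9, 10, ….
For unique: u+8=c, n+9=w, i+10=s, q+11=b, u+12=g, e+13=r.

cwsbgr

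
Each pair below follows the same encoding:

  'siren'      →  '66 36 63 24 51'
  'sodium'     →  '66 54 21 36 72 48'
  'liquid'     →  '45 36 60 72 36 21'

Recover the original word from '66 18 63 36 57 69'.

s(#19)→66 and i(#9)→36: differences scale by 3, so n = 3·pos + 9. Each letter becomes 3×(its alphabet position, a=1..z=26) + 9.
Undoing it on 66 18 63 36 57 69: 66→(66−9)÷3=19=s, 18→(18−9)÷3=3=c, 63→(63−9)÷3=18=r, 36→(36−9)÷3=9=i, 57→(57−9)÷3=16=p, 69→(69−9)÷3=20=t.

script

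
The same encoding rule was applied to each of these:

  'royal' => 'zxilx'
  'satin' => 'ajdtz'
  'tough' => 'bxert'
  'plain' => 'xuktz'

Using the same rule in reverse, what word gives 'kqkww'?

In royal: r→z is +8, o→x is +9, y→i is +10, a→l is +11 — the shift increases by 1 each position. Each letter shifts forward by (position + 8), i.e. 8, 9, 10, … — the shift grows by one for each successive letter.
Reversing it on kqkww: k−8=c, q−9=h, k−10=a, w−11=l, w−12=k.

chalk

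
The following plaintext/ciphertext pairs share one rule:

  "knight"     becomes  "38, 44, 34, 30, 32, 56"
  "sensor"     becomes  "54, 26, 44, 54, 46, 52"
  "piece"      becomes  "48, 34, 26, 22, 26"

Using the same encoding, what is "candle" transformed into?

22, 18, 44, 24, 40, 26

k(#11)→38 and n(#14)→44: differences scale by 2, so n = 2·pos + 16. The formula is n = 2×(alphabet index, a=1) + 16.
Applying it to candle: c=3→22, a=1→18, n=14→44, d=4→24, l=12→40, e=5→26.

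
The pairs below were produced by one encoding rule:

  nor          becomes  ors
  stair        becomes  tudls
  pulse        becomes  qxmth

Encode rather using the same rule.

sduihs

The shift depends on letter class: consonant n→o is +1, but vowel o→r is +3. Two shifts are in play — +3 for a/e/i/o/u, +1 for every other letter.
For rather: r(cons)+1=s, a(vowel)+3=d, t(cons)+1=u, h(cons)+1=i, e(vowel)+3=h, r(cons)+1=s.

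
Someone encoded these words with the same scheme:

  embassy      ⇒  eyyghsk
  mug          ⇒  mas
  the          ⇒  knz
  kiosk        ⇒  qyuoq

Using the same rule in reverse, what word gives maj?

The output letters match the input read backwards, each shifted +6: embassy reversed is yssabme. Read the word backwards and shift each letter +6.
Decoding maj: shift back: m−6=g, a−6=u, j−6=d → gud; then reverse → dug.

dug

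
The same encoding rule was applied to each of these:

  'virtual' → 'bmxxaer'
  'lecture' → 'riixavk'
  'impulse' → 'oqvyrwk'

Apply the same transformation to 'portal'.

vsxxgp

Shifts by position in virtual: pos 0: v→b (+6), pos 1: i→m (+4), pos 2: r→x (+6), pos 3: t→x (+4) — repeating every 2. A repeating key of period 2 is used — shifts +6, +4 over and over.
On portal: p+6=v, o+4=s, r+6=x, t+4=x, a+6=g, l+4=p.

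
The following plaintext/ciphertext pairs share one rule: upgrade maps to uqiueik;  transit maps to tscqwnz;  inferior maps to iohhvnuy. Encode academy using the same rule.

Letter i (0-indexed) is shifted by i+0, so successive shifts are 0, 1, 2, ….
On academy: a+0=a, c+1=d, a+2=c, d+3=g, e+4=i, m+5=r, y+6=e.

adcgire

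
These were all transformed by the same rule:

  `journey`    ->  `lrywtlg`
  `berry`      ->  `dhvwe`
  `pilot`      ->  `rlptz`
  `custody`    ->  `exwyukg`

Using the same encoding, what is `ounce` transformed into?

qxrhk

Letter i (0-indexed) is shifted by i+2, so successive shifts are 2, 3, 4, ….
Applying it to ounce: o+2=q, u+3=x, n+4=r, c+5=h, e+6=k.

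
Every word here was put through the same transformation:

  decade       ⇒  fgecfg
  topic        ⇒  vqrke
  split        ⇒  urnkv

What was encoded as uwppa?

sunny

Each letter is shifted forward by 2 in the alphabet (a Caesar shift of +2).
Undoing it on uwppa: u−2=s, w−2=u, p−2=n, p−2=n, a−2=y.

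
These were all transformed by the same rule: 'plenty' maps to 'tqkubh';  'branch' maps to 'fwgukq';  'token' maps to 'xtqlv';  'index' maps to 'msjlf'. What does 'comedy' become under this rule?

The shift increases by 1 at each position, starting from +4: 4, 5, 6, ….
For comedy: c+4=g, o+5=t, m+6=s, e+7=l, d+8=l, y+9=h.

gtsllh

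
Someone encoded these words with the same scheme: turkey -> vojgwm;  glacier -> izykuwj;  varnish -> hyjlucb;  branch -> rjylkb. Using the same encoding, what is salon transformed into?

cyzel

Treating letters as 0–25, the rule is x ↦ 19x + 24 (mod 26).
On salon: s(18)→19·18+24≡2=c; a(0)→19·0+24≡24=y; l(11)→19·11+24≡25=z; o(14)→19·14+24≡4=e; n(13)→19·13+24≡11=l (all mod 26).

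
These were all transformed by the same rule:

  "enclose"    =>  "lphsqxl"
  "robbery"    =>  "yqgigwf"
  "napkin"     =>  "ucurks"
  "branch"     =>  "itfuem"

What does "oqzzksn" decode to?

housing

Shifts by position in enclose: pos 0: e→l (+7), pos 1: n→p (+2), pos 2: c→h (+5), pos 3: l→s (+7), pos 4: o→q (+2), pos 5: s→x (+5) — repeating every 3. It's a Vigenère-style cipher with numeric key [7,2,5]: position i shifts by key[i mod 3].
Decoding oqzzksn: o−7=h, q−2=o, z−5=u, z−7=s, k−2=i, s−5=n, n−7=g.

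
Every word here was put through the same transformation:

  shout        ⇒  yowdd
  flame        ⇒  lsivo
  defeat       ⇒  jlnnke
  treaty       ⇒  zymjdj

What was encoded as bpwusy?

In shout: s→y is +6, h→o is +7, o→w is +8, u→d is +9 — the shift increases by 1 each position. Letter i (0-indexed) is shifted by i+6, so successive shifts are 6, 7, 8, ….
Undoing it on bpwusy: b−6=v, p−7=i, w−8=o, u−9=l, s−10=i, y−11=n.

violin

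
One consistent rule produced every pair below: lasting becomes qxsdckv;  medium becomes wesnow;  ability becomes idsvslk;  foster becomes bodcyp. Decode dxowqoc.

segment

The output letters match the input read backwards, each shifted +10: lasting reversed is gnitsal. Read the word backwards and shift each letter +10.
Reversing it on dxowqoc: shift back: d−10=t, x−10=n, o−10=e, w−10=m, q−10=g, o−10=e, c−10=s → tnemges; then reverse → segment.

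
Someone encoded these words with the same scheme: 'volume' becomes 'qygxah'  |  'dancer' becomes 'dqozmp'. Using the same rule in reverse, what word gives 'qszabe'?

The output letters match the input read backwards, each shifted +12: volume reversed is emulov. Two steps: reverse the string, then apply a Caesar shift of +12.
Decoding qszabe: shift back: q−12=e, s−12=g, z−12=n, a−12=o, b−12=p, e−12=s → egnops; then reverse → sponge.

sponge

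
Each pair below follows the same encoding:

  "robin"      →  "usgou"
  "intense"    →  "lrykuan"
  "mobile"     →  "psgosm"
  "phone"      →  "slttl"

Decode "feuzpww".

caption

In robin: r→u is +3, o→s is +4, b→g is +5, i→o is +6 — the shift increases by 1 each position. Letter i (0-indexed) is shifted by i+3, so successive shifts are 3, 4, 5, ….
Undoing it on feuzpww: f−3=c, e−4=a, u−5=p, z−6=t, p−7=i, w−8=o, w−9=n.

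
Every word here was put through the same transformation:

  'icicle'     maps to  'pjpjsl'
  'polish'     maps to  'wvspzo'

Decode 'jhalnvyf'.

category

Each letter is shifted forward by 7 in the alphabet (a Caesar shift of +7).
Undoing it on jhalnvyf: j−7=c, h−7=a, a−7=t, l−7=e, n−7=g, v−7=o, y−7=r, f−7=y.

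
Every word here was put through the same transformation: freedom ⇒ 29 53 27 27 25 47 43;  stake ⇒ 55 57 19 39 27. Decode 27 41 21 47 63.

The formula is n = 2×(alphabet index, a=1) + 17.
Decoding 27 41 21 47 63: 27→(27−17)÷2=5=e, 41→(41−17)÷2=12=l, 21→(21−17)÷2=2=b, 47→(47−17)÷2=15=o, 63→(63−17)÷2=23=w.

elbow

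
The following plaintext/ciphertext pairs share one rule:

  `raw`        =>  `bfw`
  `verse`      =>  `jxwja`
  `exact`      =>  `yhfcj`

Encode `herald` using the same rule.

iqfwjm

The output letters match the input read backwards, each shifted +5: raw reversed is war. The word is reversed, then every letter is shifted forward by 5.
For herald: reverse → dlareh; then shift: d+5=i, l+5=q, a+5=f, r+5=w, e+5=j, h+5=m.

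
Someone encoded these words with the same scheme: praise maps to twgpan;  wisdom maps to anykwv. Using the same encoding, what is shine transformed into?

In praise: p→t is +4, r→w is +5, a→g is +6, i→p is +7 — the shift increases by 1 each position. The shift increases by 1 at each position, starting from +4: 4, 5, 6, ….
On shine: s+4=w, h+5=m, i+6=o, n+7=u, e+8=m.

wmoum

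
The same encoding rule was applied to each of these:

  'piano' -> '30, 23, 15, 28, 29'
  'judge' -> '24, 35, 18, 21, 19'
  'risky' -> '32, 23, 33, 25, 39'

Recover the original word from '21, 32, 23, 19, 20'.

grief

p is letter #16 and maps to 30: an offset of 14. Each letter is replaced by its alphabet position (a=1..z=26) + 14.
Undoing it on 21, 32, 23, 19, 20: 21→(21−14)÷1=7=g, 32→(32−14)÷1=18=r, 23→(23−14)÷1=9=i, 19→(19−14)÷1=5=e, 20→(20−14)÷1=6=f.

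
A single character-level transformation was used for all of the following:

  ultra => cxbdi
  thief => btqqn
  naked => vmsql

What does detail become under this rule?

lqbmqx

Shifts by position in ultra: pos 0: u→c (+8), pos 1: l→x (+12), pos 2: t→b (+8), pos 3: r→d (+12) — repeating every 2. It's a Vigenère-style cipher with numeric key [8,12]: position i shifts by key[i mod 2].
For detail: d+8=l, e+12=q, t+8=b, a+12=m, i+8=q, l+12=x.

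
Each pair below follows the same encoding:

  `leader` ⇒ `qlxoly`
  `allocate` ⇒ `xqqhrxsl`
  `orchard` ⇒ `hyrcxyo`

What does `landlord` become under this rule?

l(11)→q(16) and e(4)→l(11) fit y≡23x+23 (mod 26); the inverse of 23 mod 26 is 17. This is an affine cipher: with a=0,…,z=25, each position x becomes (23x+23) mod 26.
For landlord: l(11)→23·11+23≡16=q; a(0)→23·0+23≡23=x; n(13)→23·13+23≡10=k; d(3)→23·3+23≡14=o; l(11)→23·11+23≡16=q; o(14)→23·14+23≡7=h; r(17)→23·17+23≡24=y; d(3)→23·3+23≡14=o (all mod 26).

qxkoqhyo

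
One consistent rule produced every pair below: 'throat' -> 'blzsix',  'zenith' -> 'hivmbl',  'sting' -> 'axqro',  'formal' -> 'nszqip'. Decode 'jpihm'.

It's a Vigenère-style cipher with numeric key [8,4]: position i shifts by key[i mod 2].
Reversing it on jpihm: j−8=b, p−4=l, i−8=a, h−4=d, m−8=e.

blade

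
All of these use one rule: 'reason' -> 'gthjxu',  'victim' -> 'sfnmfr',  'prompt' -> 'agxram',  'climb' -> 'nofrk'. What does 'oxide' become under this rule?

r(17)→g(6) and e(4)→t(19) fit y≡3x+7 (mod 26); the inverse of 3 mod 26 is 9. This is an affine cipher: with a=0,…,z=25, each position x becomes (3x+7) mod 26.
On oxide: o(14)→3·14+7≡23=x; x(23)→3·23+7≡24=y; i(8)→3·8+7≡5=f; d(3)→3·3+7≡16=q; e(4)→3·4+7≡19=t (all mod 26).

xyfqt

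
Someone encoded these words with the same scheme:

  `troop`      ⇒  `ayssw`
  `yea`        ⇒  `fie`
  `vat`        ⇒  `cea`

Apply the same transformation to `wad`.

The shift depends on letter class: consonant t→a is +7, but vowel o→s is +4. Two shifts are in play — +4 for a/e/i/o/u, +7 for every other letter.
On wad: w(cons)+7=d, a(vowel)+4=e, d(cons)+7=k.

dek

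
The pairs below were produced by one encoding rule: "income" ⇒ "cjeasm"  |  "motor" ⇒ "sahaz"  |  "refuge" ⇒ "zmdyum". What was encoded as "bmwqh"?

least

This is an affine cipher: with a=0,…,z=25, each position x becomes (17x+22) mod 26.
Decoding bmwqh: b(1)→23·(1−22)≡11=l; m(12)→23·(12−22)≡4=e; w(22)→23·(22−22)≡0=a; q(16)→23·(16−22)≡18=s; h(7)→23·(7−22)≡19=t (all mod 26).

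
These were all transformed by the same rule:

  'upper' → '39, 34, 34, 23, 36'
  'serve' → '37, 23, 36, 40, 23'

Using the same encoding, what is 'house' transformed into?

26, 33, 39, 37, 23

Letters become their 1-based position plus 18 (so a→19, b→20, …).
For house: h=8→26, o=15→33, u=21→39, s=19→37, e=5→23.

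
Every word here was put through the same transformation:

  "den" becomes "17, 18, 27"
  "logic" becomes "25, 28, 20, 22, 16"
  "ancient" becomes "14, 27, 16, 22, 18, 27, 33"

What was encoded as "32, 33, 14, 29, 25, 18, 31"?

The number is (letter's place in the alphabet, a=1) + 13.
Undoing it on 32, 33, 14, 29, 25, 18, 31: 32→(32−13)÷1=19=s, 33→(33−13)÷1=20=t, 14→(14−13)÷1=1=a, 29→(29−13)÷1=16=p, 25→(25−13)÷1=12=l, 18→(18−13)÷1=5=e, 31→(31−13)÷1=18=r.

stapler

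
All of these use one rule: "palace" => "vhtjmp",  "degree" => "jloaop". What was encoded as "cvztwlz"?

In palace: p→v is +6, a→h is +7, l→t is +8, a→j is +9 — the shift increases by 1 each position. The shift increases by 1 at each position, starting from +6: 6, 7, 8, ….
Undoing it on cvztwlz: c−6=w, v−7=o, z−8=r, t−9=k, w−10=m, l−11=a, z−12=n.

workman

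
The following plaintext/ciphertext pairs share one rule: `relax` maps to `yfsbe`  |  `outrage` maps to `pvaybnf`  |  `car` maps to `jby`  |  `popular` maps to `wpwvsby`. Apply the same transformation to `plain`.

The shift depends on letter class: consonant r→y is +7, but vowel e→f is +1. Two shifts are in play — +1 for a/e/i/o/u, +7 for every other letter.
On plain: p(cons)+7=w, l(cons)+7=s, a(vowel)+1=b, i(vowel)+1=j, n(cons)+7=u.

wsbju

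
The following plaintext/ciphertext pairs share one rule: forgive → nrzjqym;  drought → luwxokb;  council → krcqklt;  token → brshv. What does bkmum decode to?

there

Shifts by position in forgive: pos 0: f→n (+8), pos 1: o→r (+3), pos 2: r→z (+8), pos 3: g→j (+3) — repeating every 2. A repeating key of period 2 is used — shifts +8, +3 over and over.
Reversing it on bkmum: b−8=t, k−3=h, m−8=e, u−3=r, m−8=e.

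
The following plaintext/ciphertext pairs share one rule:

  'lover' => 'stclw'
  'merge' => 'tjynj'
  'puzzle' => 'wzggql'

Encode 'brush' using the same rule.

Shifts by position in lover: pos 0: l→s (+7), pos 1: o→t (+5), pos 2: v→c (+7), pos 3: e→l (+7), pos 4: r→w (+5) — repeating every 3. It's a Vigenère-style cipher with numeric key [7,5,7]: position i shifts by key[i mod 3].
Applying it to brush: b+7=i, r+5=w, u+7=b, s+7=z, h+5=m.

iwbzm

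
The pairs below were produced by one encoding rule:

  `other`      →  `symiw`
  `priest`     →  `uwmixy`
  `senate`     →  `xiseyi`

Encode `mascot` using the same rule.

Two shifts are in play — +4 for a/e/i/o/u, +5 for every other letter.
On mascot: m(cons)+5=r, a(vowel)+4=e, s(cons)+5=x, c(cons)+5=h, o(vowel)+4=s, t(cons)+5=y.

rexhsy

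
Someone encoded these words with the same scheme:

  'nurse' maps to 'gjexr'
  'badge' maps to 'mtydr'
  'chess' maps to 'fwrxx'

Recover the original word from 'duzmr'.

n(13)→g(6) and u(20)→j(9) fit y≡19x+19 (mod 26); the inverse of 19 mod 26 is 11. Treating letters as 0–25, the rule is x ↦ 19x + 19 (mod 26).
Undoing it on duzmr: d(3)→11·(3−19)≡6=g; u(20)→11·(20−19)≡11=l; z(25)→11·(25−19)≡14=o; m(12)→11·(12−19)≡1=b; r(17)→11·(17−19)≡4=e (all mod 26).

globe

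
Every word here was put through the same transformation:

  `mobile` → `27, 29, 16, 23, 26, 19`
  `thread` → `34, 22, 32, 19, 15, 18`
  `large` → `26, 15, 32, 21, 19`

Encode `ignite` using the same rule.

23, 21, 28, 23, 34, 19

m is letter #13 and maps to 27: an offset of 14. The number is (letter's place in the alphabet, a=1) + 14.
On ignite: i=9→23, g=7→21, n=14→28, i=9→23, t=20→34, e=5→19.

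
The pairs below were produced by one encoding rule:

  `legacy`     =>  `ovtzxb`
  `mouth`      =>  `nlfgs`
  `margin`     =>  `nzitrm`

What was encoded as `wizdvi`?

drawer

Each letter is replaced by its mirror in the alphabet: a↔z, b↔y, c↔x, and so on (the Atbash cipher).
Reversing it on wizdvi: w↔d, i↔r, z↔a, d↔w, v↔e, i↔r.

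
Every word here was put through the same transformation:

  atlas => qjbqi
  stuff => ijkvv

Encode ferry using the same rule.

Compare letters: a→q is +16, t→j is +16, l→b is +16 — a constant shift. This is a Caesar cipher with shift 16.
For ferry: f+16=v, e+16=u, r+16=h, r+16=h, y+16=o.

vuhho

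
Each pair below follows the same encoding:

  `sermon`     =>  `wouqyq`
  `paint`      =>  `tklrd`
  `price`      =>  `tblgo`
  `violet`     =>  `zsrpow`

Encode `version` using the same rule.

Shifts by position in sermon: pos 0: s→w (+4), pos 1: e→o (+10), pos 2: r→u (+3), pos 3: m→q (+4), pos 4: o→y (+10), pos 5: n→q (+3) — repeating every 3. The shifts repeat in a cycle of length 3: positions 0,1,… shift by +4, +10, +3, then the pattern repeats.
Applying it to version: v+4=z, e+10=o, r+3=u, s+4=w, i+10=s, o+3=r, n+4=r.

zouwsrr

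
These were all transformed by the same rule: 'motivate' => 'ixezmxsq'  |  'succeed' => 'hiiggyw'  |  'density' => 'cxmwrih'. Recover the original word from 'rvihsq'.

Two steps: reverse the string, then apply a Caesar shift of +4.
Reversing it on rvihsq: shift back: r−4=n, v−4=r, i−4=e, h−4=d, s−4=o, q−4=m → nredom; then reverse → modern.

modern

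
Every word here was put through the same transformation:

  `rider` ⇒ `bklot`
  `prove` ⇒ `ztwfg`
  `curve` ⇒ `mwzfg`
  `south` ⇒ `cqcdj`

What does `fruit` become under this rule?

The shifts repeat in a cycle of length 3: positions 0,1,… shift by +10, +2, +8, then the pattern repeats.
Applying it to fruit: f+10=p, r+2=t, u+8=c, i+10=s, t+2=v.

ptcsv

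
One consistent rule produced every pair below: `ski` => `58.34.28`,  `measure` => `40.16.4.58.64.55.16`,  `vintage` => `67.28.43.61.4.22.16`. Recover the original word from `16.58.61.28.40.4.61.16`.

s(#19)→58 and k(#11)→34: differences scale by 3, so n = 3·pos + 1. The formula is n = 3×(alphabet index, a=1) + 1.
Decoding 16.58.61.28.40.4.61.16: 16→(16−1)÷3=5=e, 58→(58−1)÷3=19=s, 61→(61−1)÷3=20=t, 28→(28−1)÷3=9=i, 40→(40−1)÷3=13=m, 4→(4−1)÷3=1=a, 61→(61−1)÷3=20=t, 16→(16−1)÷3=5=e.

estimate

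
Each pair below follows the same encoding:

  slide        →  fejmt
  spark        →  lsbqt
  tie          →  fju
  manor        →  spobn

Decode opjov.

union

The output letters match the input read backwards, each shifted +1: slide reversed is edils. The word is reversed, then every letter is shifted forward by 1.
Reversing it on opjov: shift back: o−1=n, p−1=o, j−1=i, o−1=n, v−1=u → noinu; then reverse → union.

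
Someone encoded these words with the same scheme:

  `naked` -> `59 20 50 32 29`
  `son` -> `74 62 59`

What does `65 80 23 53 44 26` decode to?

public

n(#14)→59 and a(#1)→20: differences scale by 3, so n = 3·pos + 17. The formula is n = 3×(alphabet index, a=1) + 17.
Undoing it on 65 80 23 53 44 26: 65→(65−17)÷3=16=p, 80→(80−17)÷3=21=u, 23→(23−17)÷3=2=b, 53→(53−17)÷3=12=l, 44→(44−17)÷3=9=i, 26→(26−17)÷3=3=c.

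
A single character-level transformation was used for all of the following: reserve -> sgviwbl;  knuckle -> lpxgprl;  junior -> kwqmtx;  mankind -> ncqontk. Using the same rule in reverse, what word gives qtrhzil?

produce

In reserve: r→s is +1, e→g is +2, s→v is +3, e→i is +4 — the shift increases by 1 each position. Letter i (0-indexed) is shifted by i+1, so successive shifts are 1, 2, 3, ….
Reversing it on qtrhzil: q−1=p, t−2=r, r−3=o, h−4=d, z−5=u, i−6=c, l−7=e.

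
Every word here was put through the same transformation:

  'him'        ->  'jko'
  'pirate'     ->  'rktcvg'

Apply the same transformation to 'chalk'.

Compare letters: h→j is +2, i→k is +2, m→o is +2 — a constant shift. This is a Caesar cipher with shift 2.
On chalk: c+2=e, h+2=j, a+2=c, l+2=n, k+2=m.

ejcnm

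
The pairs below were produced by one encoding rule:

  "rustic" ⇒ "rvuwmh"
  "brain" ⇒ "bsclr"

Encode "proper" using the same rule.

psqsiw

Letter i (0-indexed) is shifted by i+0, so successive shifts are 0, 1, 2, ….
Applying it to proper: p+0=p, r+1=s, o+2=q, p+3=s, e+4=i, r+5=w.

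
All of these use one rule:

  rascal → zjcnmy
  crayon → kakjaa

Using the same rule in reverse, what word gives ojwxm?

In rascal: r→z is +8, a→j is +9, s→c is +10, c→n is +11 — the shift increases by 1 each position. Letter i (0-indexed) is shifted by i+8, so successive shifts are 8, 9, 10, ….
Reversing it on ojwxm: o−8=g, j−9=a, w−10=m, x−11=m, m−12=a.

gamma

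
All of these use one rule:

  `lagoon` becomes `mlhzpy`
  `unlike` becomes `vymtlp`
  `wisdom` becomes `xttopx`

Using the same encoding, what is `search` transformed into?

Shifts by position in lagoon: pos 0: l→m (+1), pos 1: a→l (+11), pos 2: g→h (+1), pos 3: o→z (+11) — repeating every 2. The shifts repeat in a cycle of length 2: positions 0,1,… shift by +1, +11, then the pattern repeats.
For search: s+1=t, e+11=p, a+1=b, r+11=c, c+1=d, h+11=s.

tpbcds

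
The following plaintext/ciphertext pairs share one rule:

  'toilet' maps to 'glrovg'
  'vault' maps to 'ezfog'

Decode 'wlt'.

Each pair mirrors across the alphabet (t↔g, o↔l, i↔r): positions sum to 25. Each letter is replaced by its mirror in the alphabet: a↔z, b↔y, c↔x, and so on (the Atbash cipher).
Reversing it on wlt: w↔d, l↔o, t↔g.

dog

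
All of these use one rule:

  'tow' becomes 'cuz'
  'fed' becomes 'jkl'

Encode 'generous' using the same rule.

Read the word backwards and shift each letter +6.
Applying it to generous: reverse → suoreneg; then shift: s+6=y, u+6=a, o+6=u, r+6=x, e+6=k, n+6=t, e+6=k, g+6=m.

yauxktkm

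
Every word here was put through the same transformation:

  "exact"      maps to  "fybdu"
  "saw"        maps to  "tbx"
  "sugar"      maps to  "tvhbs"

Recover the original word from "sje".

Compare letters: e→f is +1, x→y is +1, a→b is +1 — a constant shift. Each letter is shifted forward by 1 in the alphabet (a Caesar shift of +1).
Decoding sje: s−1=r, j−1=i, e−1=d.

rid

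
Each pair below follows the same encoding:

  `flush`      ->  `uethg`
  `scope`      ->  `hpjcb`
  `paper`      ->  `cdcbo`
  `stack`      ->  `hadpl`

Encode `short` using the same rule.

hgjoa

f(5)→u(20) and l(11)→e(4) fit y≡19x+3 (mod 26); the inverse of 19 mod 26 is 11. Treating letters as 0–25, the rule is x ↦ 19x + 3 (mod 26).
Applying it to short: s(18)→19·18+3≡7=h; h(7)→19·7+3≡6=g; o(14)→19·14+3≡9=j; r(17)→19·17+3≡14=o; t(19)→19·19+3≡0=a (all mod 26).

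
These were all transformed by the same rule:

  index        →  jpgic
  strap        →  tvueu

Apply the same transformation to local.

mqfeq

The shift increases by 1 at each position, starting from +1: 1, 2, 3, ….
Applying it to local: l+1=m, o+2=q, c+3=f, a+4=e, l+5=q.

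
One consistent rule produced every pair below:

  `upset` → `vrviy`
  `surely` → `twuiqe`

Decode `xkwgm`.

witch

The shift increases by 1 at each position, starting from +1: 1, 2, 3, ….
Reversing it on xkwgm: x−1=w, k−2=i, w−3=t, g−4=c, m−5=h.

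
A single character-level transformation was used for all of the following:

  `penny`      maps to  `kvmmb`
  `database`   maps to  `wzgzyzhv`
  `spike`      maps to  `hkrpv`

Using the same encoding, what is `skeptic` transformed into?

hpvkgrx

Each pair mirrors across the alphabet (p↔k, e↔v, n↔m): positions sum to 25. This is the alphabet-reversal cipher (Atbash): a becomes z, b becomes y, etc.
Applying it to skeptic: s↔h, k↔p, e↔v, p↔k, t↔g, i↔r, c↔x.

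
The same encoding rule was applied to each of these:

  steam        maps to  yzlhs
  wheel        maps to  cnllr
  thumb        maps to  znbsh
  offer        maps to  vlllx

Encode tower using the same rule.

zvclx

The shift depends on letter class: consonant s→y is +6, but vowel e→l is +7. The rule splits by letter class: vowels +7, consonants +6.
Applying it to tower: t(cons)+6=z, o(vowel)+7=v, w(cons)+6=c, e(vowel)+7=l, r(cons)+6=x.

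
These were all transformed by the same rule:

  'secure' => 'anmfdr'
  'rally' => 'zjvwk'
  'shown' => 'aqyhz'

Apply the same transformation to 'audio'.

idnta

In secure: s→a is +8, e→n is +9, c→m is +10, u→f is +11 — the shift increases by 1 each position. Letter i (0-indexed) is shifted by i+8, so successive shifts are 8, 9, 10, ….
On audio: a+8=i, u+9=d, d+10=n, i+11=t, o+12=a.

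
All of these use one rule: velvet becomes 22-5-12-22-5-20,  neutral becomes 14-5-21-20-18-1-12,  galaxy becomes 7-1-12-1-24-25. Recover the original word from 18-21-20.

rut

Letters become their 1-indexed alphabet positions: a=1 … z=26.
Reversing it on 18-21-20: 18=r, 21=u, 20=t.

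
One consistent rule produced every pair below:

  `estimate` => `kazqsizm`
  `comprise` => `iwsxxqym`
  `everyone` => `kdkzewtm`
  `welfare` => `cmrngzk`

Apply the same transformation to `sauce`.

yiakk

Shifts by position in estimate: pos 0: e→k (+6), pos 1: s→a (+8), pos 2: t→z (+6), pos 3: i→q (+8) — repeating every 2. A repeating key of period 2 is used — shifts +6, +8 over and over.
For sauce: s+6=y, a+8=i, u+6=a, c+8=k, e+6=k.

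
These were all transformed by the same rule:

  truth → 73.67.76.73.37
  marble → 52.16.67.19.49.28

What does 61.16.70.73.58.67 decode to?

t(#20)→73 and r(#18)→67: differences scale by 3, so n = 3·pos + 13. The formula is n = 3×(alphabet index, a=1) + 13.
Reversing it on 61.16.70.73.58.67: 61→(61−13)÷3=16=p, 16→(16−13)÷3=1=a, 70→(70−13)÷3=19=s, 73→(73−13)÷3=20=t, 58→(58−13)÷3=15=o, 67→(67−13)÷3=18=r.

pastor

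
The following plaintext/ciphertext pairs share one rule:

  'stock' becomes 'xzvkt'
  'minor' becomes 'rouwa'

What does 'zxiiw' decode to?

urban

In stock: s→x is +5, t→z is +6, o→v is +7, c→k is +8 — the shift increases by 1 each position. Letter i (0-indexed) is shifted by i+5, so successive shifts are 5, 6, 7, ….
Decoding zxiiw: z−5=u, x−6=r, i−7=b, i−8=a, w−9=n.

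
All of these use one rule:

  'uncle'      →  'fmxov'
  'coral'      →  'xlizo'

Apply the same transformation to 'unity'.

fmrgb

Each letter is replaced by its mirror in the alphabet: a↔z, b↔y, c↔x, and so on (the Atbash cipher).
On unity: u↔f, n↔m, i↔r, t↔g, y↔b.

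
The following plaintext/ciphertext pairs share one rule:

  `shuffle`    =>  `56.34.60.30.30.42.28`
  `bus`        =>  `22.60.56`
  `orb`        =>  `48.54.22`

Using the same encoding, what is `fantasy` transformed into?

30.20.46.58.20.56.68

s(#19)→56 and h(#8)→34: differences scale by 2, so n = 2·pos + 18. The formula is n = 2×(alphabet index, a=1) + 18.
For fantasy: f=6→30, a=1→20, n=14→46, t=20→58, a=1→20, s=19→56, y=25→68.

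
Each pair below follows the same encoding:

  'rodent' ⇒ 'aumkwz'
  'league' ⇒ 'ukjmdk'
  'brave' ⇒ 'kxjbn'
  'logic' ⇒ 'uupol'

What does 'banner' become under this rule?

Shifts by position in rodent: pos 0: r→a (+9), pos 1: o→u (+6), pos 2: d→m (+9), pos 3: e→k (+6) — repeating every 2. It's a Vigenère-style cipher with numeric key [9,6]: position i shifts by key[i mod 2].
On banner: b+9=k, a+6=g, n+9=w, n+6=t, e+9=n, r+6=x.

kgwtnx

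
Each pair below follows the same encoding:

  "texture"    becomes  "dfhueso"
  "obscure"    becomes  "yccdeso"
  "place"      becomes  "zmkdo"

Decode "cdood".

Shifts by position in texture: pos 0: t→d (+10), pos 1: e→f (+1), pos 2: x→h (+10), pos 3: t→u (+1) — repeating every 2. The shifts repeat in a cycle of length 2: positions 0,1,… shift by +10, +1, then the pattern repeats.
Reversing it on cdood: c−10=s, d−1=c, o−10=e, o−1=n, d−10=t.

scent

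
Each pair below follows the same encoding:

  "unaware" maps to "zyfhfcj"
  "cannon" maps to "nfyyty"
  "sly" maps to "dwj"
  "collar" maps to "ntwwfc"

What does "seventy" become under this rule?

The rule splits by letter class: vowels +5, consonants +11.
On seventy: s(cons)+11=d, e(vowel)+5=j, v(cons)+11=g, e(vowel)+5=j, n(cons)+11=y, t(cons)+11=e, y(cons)+11=j.

djgjyej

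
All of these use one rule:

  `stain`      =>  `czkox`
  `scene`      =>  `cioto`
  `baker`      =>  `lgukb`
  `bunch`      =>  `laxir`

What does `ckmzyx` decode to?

Shifts by position in stain: pos 0: s→c (+10), pos 1: t→z (+6), pos 2: a→k (+10), pos 3: i→o (+6) — repeating every 2. It's a Vigenère-style cipher with numeric key [10,6]: position i shifts by key[i mod 2].
Reversing it on ckmzyx: c−10=s, k−6=e, m−10=c, z−6=t, y−10=o, x−6=r.

sector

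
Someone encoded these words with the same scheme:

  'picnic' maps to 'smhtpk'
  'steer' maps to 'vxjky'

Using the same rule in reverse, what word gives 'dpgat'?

album

In picnic: p→s is +3, i→m is +4, c→h is +5, n→t is +6 — the shift increases by 1 each position. Letter i (0-indexed) is shifted by i+3, so successive shifts are 3, 4, 5, ….
Reversing it on dpgat: d−3=a, p−4=l, g−5=b, a−6=u, t−7=m.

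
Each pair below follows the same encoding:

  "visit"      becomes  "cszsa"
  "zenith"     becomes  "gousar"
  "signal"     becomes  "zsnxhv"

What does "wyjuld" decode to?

pocket

Shifts by position in visit: pos 0: v→c (+7), pos 1: i→s (+10), pos 2: s→z (+7), pos 3: i→s (+10) — repeating every 2. The shifts repeat in a cycle of length 2: positions 0,1,… shift by +7, +10, then the pattern repeats.
Decoding wyjuld: w−7=p, y−10=o, j−7=c, u−10=k, l−7=e, d−10=t.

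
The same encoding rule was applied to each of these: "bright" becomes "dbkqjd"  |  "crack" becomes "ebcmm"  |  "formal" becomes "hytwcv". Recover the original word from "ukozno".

Shifts by position in bright: pos 0: b→d (+2), pos 1: r→b (+10), pos 2: i→k (+2), pos 3: g→q (+10) — repeating every 2. The shifts repeat in a cycle of length 2: positions 0,1,… shift by +2, +10, then the pattern repeats.
Decoding ukozno: u−2=s, k−10=a, o−2=m, z−10=p, n−2=l, o−10=e.

sample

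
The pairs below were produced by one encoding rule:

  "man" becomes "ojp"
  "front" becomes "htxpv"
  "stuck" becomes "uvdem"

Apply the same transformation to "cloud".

enxdf

Two shifts are in play — +9 for a/e/i/o/u, +2 for every other letter.
Applying it to cloud: c(cons)+2=e, l(cons)+2=n, o(vowel)+9=x, u(vowel)+9=d, d(cons)+2=f.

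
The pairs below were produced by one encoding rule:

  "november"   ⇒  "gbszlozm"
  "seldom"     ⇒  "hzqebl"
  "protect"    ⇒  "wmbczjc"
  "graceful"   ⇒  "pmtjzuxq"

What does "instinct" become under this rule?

fghcfgjc

Treating letters as 0–25, the rule is x ↦ 21x + 19 (mod 26).
Applying it to instinct: i(8)→21·8+19≡5=f; n(13)→21·13+19≡6=g; s(18)→21·18+19≡7=h; t(19)→21·19+19≡2=c; i(8)→21·8+19≡5=f; n(13)→21·13+19≡6=g; c(2)→21·2+19≡9=j; t(19)→21·19+19≡2=c (all mod 26).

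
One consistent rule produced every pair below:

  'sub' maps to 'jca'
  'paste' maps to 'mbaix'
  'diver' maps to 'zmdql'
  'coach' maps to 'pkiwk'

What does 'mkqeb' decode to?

twice

The output letters match the input read backwards, each shifted +8: sub reversed is bus. Read the word backwards and shift each letter +8.
Undoing it on mkqeb: shift back: m−8=e, k−8=c, q−8=i, e−8=w, b−8=t → eciwt; then reverse → twice.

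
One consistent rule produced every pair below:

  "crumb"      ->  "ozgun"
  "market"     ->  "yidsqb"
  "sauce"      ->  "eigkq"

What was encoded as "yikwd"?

It's a Vigenère-style cipher with numeric key [12,8]: position i shifts by key[i mod 2].
Undoing it on yikwd: y−12=m, i−8=a, k−12=y, w−8=o, d−12=r.

mayor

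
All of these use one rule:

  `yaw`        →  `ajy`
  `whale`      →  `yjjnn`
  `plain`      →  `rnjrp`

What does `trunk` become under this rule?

vtdpm

The shift depends on letter class: consonant y→a is +2, but vowel a→j is +9. The rule splits by letter class: vowels +9, consonants +2.
For trunk: t(cons)+2=v, r(cons)+2=t, u(vowel)+9=d, n(cons)+2=p, k(cons)+2=m.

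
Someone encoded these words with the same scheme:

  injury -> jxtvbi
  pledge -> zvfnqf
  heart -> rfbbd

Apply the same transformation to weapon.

The shift depends on letter class: consonant n→x is +10, but vowel i→j is +1. Two shifts are in play — +1 for a/e/i/o/u, +10 for every other letter.
For weapon: w(cons)+10=g, e(vowel)+1=f, a(vowel)+1=b, p(cons)+10=z, o(vowel)+1=p, n(cons)+10=x.

gfbzpx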